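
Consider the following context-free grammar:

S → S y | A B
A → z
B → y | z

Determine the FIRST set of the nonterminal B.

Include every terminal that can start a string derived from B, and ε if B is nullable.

We compute FIRST(B) using the standard algorithm.
FIRST(A) = {z}
FIRST(B) = {y, z}
FIRST(S) = {z}
Therefore, FIRST(B) = {y, z}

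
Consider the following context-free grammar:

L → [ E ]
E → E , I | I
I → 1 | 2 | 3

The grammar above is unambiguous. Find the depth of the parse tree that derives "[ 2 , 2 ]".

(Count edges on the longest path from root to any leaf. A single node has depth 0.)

4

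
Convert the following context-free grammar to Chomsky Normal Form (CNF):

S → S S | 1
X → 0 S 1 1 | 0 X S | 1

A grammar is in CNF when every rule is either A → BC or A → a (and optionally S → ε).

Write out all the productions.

S → 1; T0 → 0; T1 → 1; X → 1; S → S S; X → T0 X0; X0 → S X1; X1 → T1 T1; X → T0 X2; X2 → X S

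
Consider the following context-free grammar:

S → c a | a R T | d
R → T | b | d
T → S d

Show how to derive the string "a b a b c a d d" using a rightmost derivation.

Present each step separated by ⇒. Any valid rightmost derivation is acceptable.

S ⇒ a R T ⇒ a R S d ⇒ a R a R T d ⇒ a R a R S d d ⇒ a R a R c a d d ⇒ a R a b c a d d ⇒ a b a b c a d d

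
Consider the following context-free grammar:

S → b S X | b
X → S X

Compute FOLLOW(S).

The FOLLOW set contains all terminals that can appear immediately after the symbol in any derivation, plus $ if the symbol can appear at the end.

We compute FOLLOW(S) using the standard algorithm.
FOLLOW(S) starts with {$}.
FIRST(S) = {b}
FIRST(X) = {b}
FOLLOW(S) = {$, b}
FOLLOW(X) = {$, b}
Therefore, FOLLOW(S) = {$, b}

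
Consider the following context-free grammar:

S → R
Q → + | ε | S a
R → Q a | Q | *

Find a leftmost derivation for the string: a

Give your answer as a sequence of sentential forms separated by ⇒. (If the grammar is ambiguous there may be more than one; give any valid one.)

S ⇒ R ⇒ Q a ⇒ a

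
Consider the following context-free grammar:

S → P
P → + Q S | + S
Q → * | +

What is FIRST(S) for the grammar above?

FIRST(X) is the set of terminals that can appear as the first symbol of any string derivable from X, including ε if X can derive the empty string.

We compute FIRST(S) using the standard algorithm.
FIRST(P) = {+}
FIRST(Q) = {*, +}
FIRST(S) = {+}
Therefore, FIRST(S) = {+}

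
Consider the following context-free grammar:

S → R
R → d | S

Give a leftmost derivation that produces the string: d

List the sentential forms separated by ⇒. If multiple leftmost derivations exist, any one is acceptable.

S ⇒ R ⇒ S ⇒ R ⇒ d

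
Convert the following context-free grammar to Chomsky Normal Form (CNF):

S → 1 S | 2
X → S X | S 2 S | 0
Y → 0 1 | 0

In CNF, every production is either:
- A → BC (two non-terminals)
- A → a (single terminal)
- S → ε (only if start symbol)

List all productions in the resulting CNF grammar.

T1 → 1; S → 2; T2 → 2; X → 0; T0 → 0; Y → 0; S → T1 S; X → S X; X → S X0; X0 → T2 S; Y → T0 T1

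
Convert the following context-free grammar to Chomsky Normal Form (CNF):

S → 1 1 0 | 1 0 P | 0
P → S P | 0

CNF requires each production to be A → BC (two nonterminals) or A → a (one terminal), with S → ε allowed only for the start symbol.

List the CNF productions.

T1 → 1; T0 → 0; S → 0; P → 0; S → T1 X0; X0 → T1 T0; S → T1 X1; X1 → T0 P; P → S P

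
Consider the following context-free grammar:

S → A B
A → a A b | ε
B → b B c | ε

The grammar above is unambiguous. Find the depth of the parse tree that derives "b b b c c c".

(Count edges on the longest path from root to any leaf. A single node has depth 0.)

5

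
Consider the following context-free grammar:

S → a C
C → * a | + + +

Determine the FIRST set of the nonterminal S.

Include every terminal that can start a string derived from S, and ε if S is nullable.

We compute FIRST(S) using the standard algorithm.
FIRST(C) = {*, +}
FIRST(S) = {a}
Therefore, FIRST(S) = {a}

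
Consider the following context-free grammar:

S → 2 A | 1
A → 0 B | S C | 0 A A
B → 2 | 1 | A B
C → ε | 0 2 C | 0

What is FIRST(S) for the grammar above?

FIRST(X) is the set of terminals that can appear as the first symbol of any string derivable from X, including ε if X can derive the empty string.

We compute FIRST(S) using the standard algorithm.
FIRST(A) = {0, 1, 2}
FIRST(B) = {0, 1, 2}
FIRST(C) = {0, ε}
FIRST(S) = {1, 2}
Therefore, FIRST(S) = {1, 2}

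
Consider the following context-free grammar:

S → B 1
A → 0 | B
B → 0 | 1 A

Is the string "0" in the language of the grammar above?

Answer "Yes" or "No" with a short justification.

No - no valid derivation exists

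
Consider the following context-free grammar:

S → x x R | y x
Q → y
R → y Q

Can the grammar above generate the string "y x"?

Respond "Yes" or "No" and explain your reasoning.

Yes - a valid derivation exists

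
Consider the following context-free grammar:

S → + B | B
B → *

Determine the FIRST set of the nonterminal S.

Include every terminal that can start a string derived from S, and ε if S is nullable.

We compute FIRST(S) using the standard algorithm.
FIRST(B) = {*}
FIRST(S) = {*, +}
Therefore, FIRST(S) = {*, +}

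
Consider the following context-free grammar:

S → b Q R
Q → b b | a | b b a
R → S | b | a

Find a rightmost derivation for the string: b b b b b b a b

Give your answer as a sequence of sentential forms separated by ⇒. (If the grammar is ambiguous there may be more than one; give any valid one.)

S ⇒ b Q R ⇒ b Q S ⇒ b Q b Q R ⇒ b Q b Q b ⇒ b Q b b b a b ⇒ b b b b b b a b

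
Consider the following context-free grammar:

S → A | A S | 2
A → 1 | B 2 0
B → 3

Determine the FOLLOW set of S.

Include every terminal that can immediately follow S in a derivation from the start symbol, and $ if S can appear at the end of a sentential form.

We compute FOLLOW(S) using the standard algorithm.
FOLLOW(S) starts with {$}.
FIRST(A) = {1, 3}
FIRST(B) = {3}
FIRST(S) = {1, 2, 3}
FOLLOW(A) = {$, 1, 2, 3}
FOLLOW(B) = {2}
FOLLOW(S) = {$}
Therefore, FOLLOW(S) = {$}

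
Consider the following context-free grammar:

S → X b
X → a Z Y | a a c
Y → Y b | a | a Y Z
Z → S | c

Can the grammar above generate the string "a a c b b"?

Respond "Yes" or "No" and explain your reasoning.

No - no valid derivation exists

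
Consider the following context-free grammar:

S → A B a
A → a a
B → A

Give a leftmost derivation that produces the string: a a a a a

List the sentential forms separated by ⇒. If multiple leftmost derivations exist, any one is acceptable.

S ⇒ A B a ⇒ a a B a ⇒ a a A a ⇒ a a a a a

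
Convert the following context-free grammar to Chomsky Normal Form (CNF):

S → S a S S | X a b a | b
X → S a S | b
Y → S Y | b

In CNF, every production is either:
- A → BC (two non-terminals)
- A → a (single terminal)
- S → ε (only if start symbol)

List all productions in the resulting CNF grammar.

TA → a; TB → b; S → b; X → b; Y → b; S → S X0; X0 → TA X1; X1 → S S; S → X X2; X2 → TA X3; X3 → TB TA; X → S X4; X4 → TA S; Y → S Y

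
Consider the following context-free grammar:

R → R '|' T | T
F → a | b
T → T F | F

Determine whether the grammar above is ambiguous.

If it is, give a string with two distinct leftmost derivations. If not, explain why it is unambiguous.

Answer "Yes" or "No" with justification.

No - the grammar is unambiguous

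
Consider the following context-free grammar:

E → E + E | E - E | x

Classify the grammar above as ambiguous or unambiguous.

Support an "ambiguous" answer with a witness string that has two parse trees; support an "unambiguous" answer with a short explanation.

Ambiguous - the string 'x - x + x - x' has two distinct parse trees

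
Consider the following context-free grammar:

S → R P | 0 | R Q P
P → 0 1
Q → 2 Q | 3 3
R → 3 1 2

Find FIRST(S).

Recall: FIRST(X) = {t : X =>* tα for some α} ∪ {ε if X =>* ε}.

We compute FIRST(S) using the standard algorithm.
FIRST(P) = {0}
FIRST(Q) = {2, 3}
FIRST(R) = {3}
FIRST(S) = {0, 3}
Therefore, FIRST(S) = {0, 3}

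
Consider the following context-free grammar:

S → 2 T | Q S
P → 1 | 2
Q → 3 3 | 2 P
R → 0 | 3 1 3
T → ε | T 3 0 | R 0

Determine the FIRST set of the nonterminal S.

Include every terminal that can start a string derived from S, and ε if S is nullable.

We compute FIRST(S) using the standard algorithm.
FIRST(P) = {1, 2}
FIRST(Q) = {2, 3}
FIRST(R) = {0, 3}
FIRST(S) = {2, 3}
FIRST(T) = {0, 3, ε}
Therefore, FIRST(S) = {2, 3}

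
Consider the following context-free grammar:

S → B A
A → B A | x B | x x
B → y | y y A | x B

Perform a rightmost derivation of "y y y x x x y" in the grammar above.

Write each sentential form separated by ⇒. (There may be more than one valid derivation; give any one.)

S ⇒ B A ⇒ B B A ⇒ B B x B ⇒ B B x y ⇒ B y y A x y ⇒ B y y x x x y ⇒ y y y x x x y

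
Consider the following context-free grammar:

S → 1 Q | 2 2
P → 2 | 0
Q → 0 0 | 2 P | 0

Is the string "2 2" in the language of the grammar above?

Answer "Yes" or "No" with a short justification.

Yes - a valid derivation exists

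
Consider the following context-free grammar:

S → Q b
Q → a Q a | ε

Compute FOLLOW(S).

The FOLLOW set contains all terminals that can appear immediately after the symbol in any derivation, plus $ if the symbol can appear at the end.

We compute FOLLOW(S) using the standard algorithm.
FOLLOW(S) starts with {$}.
FIRST(Q) = {a, ε}
FIRST(S) = {a, b}
FOLLOW(Q) = {a, b}
FOLLOW(S) = {$}
Therefore, FOLLOW(S) = {$}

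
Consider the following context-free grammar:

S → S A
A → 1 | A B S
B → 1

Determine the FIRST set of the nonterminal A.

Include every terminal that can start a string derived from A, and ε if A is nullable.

We compute FIRST(A) using the standard algorithm.
FIRST(A) = {1}
FIRST(B) = {1}
FIRST(S) = {}
Therefore, FIRST(A) = {1}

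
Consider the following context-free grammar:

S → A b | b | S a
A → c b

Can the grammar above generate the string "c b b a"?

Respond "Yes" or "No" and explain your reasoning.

Yes - a valid derivation exists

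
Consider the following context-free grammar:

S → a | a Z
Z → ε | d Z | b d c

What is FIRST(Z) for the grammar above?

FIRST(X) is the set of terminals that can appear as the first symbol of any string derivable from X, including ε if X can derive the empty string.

We compute FIRST(Z) using the standard algorithm.
FIRST(S) = {a}
FIRST(Z) = {b, d, ε}
Therefore, FIRST(Z) = {b, d, ε}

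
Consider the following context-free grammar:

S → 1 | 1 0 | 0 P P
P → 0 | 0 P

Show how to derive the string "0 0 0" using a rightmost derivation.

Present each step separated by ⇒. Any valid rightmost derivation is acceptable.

S ⇒ 0 P P ⇒ 0 P 0 ⇒ 0 0 0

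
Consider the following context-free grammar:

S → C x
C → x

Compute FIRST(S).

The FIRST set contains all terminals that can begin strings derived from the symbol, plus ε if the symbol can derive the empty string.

We compute FIRST(S) using the standard algorithm.
FIRST(C) = {x}
FIRST(S) = {x}
Therefore, FIRST(S) = {x}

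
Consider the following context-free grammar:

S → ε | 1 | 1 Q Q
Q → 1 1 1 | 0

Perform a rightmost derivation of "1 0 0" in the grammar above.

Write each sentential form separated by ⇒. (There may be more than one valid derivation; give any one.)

S ⇒ 1 Q Q ⇒ 1 Q 0 ⇒ 1 0 0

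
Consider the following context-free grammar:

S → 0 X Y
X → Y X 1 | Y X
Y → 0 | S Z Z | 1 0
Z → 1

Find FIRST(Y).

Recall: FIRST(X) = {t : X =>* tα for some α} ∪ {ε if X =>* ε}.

We compute FIRST(Y) using the standard algorithm.
FIRST(S) = {0}
FIRST(X) = {0, 1}
FIRST(Y) = {0, 1}
FIRST(Z) = {1}
Therefore, FIRST(Y) = {0, 1}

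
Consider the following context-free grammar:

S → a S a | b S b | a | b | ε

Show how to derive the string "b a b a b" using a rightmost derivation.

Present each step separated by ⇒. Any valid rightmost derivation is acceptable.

S ⇒ b S b ⇒ b a S a b ⇒ b a b a b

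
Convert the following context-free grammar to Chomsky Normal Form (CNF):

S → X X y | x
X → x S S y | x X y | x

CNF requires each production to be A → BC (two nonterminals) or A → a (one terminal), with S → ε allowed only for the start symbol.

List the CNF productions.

TY → y; S → x; TX → x; X → x; S → X X0; X0 → X TY; X → TX X1; X1 → S X2; X2 → S TY; X → TX X3; X3 → X TY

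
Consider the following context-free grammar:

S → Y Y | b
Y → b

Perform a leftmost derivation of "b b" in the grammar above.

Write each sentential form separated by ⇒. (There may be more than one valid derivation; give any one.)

S ⇒ Y Y ⇒ b Y ⇒ b b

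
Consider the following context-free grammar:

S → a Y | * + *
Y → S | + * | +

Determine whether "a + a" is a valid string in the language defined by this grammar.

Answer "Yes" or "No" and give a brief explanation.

No - no valid derivation exists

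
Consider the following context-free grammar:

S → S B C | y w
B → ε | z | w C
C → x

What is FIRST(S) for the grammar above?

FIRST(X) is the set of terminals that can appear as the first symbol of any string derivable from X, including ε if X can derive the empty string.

We compute FIRST(S) using the standard algorithm.
FIRST(B) = {w, z, ε}
FIRST(C) = {x}
FIRST(S) = {y}
Therefore, FIRST(S) = {y}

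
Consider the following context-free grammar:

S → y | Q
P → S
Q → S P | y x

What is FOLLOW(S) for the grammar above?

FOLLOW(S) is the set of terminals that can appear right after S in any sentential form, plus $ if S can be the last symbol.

We compute FOLLOW(S) using the standard algorithm.
FOLLOW(S) starts with {$}.
FIRST(P) = {y}
FIRST(Q) = {y}
FIRST(S) = {y}
FOLLOW(P) = {$, y}
FOLLOW(Q) = {$, y}
FOLLOW(S) = {$, y}
Therefore, FOLLOW(S) = {$, y}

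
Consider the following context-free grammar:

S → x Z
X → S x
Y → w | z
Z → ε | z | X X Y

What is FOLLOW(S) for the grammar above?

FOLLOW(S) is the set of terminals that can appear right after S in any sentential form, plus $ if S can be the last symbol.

We compute FOLLOW(S) using the standard algorithm.
FOLLOW(S) starts with {$}.
FIRST(S) = {x}
FIRST(X) = {x}
FIRST(Y) = {w, z}
FIRST(Z) = {x, z, ε}
FOLLOW(S) = {$, x}
FOLLOW(X) = {w, x, z}
FOLLOW(Y) = {$, x}
FOLLOW(Z) = {$, x}
Therefore, FOLLOW(S) = {$, x}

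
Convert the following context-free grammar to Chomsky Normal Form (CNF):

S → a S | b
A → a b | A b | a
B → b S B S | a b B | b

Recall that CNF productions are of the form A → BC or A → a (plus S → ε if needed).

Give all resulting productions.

TA → a; S → b; TB → b; A → a; B → b; S → TA S; A → TA TB; A → A TB; B → TB X0; X0 → S X1; X1 → B S; B → TA X2; X2 → TB B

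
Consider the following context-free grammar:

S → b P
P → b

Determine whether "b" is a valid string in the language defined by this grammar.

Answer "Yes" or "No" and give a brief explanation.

No - no valid derivation exists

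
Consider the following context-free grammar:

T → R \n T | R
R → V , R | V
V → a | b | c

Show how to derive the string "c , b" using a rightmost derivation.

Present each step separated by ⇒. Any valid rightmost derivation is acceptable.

T ⇒ R ⇒ V , R ⇒ V , V ⇒ V , b ⇒ c , b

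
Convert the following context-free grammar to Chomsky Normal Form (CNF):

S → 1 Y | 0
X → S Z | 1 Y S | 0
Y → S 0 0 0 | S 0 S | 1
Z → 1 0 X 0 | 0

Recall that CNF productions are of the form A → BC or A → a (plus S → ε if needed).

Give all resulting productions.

T1 → 1; S → 0; X → 0; T0 → 0; Y → 1; Z → 0; S → T1 Y; X → S Z; X → T1 X0; X0 → Y S; Y → S X1; X1 → T0 X2; X2 → T0 T0; Y → S X3; X3 → T0 S; Z → T1 X4; X4 → T0 X5; X5 → X T0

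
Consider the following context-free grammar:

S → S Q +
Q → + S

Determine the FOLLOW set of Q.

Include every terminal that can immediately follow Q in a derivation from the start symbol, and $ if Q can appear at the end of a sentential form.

We compute FOLLOW(Q) using the standard algorithm.
FOLLOW(S) starts with {$}.
FIRST(Q) = {+}
FIRST(S) = {}
FOLLOW(Q) = {+}
FOLLOW(S) = {$, +}
Therefore, FOLLOW(Q) = {+}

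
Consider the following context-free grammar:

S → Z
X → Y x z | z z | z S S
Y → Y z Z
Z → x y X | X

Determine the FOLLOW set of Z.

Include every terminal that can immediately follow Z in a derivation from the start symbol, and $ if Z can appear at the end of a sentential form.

We compute FOLLOW(Z) using the standard algorithm.
FOLLOW(S) starts with {$}.
FIRST(S) = {x, z}
FIRST(X) = {z}
FIRST(Y) = {}
FIRST(Z) = {x, z}
FOLLOW(S) = {$, x, z}
FOLLOW(X) = {$, x, z}
FOLLOW(Y) = {x, z}
FOLLOW(Z) = {$, x, z}
Therefore, FOLLOW(Z) = {$, x, z}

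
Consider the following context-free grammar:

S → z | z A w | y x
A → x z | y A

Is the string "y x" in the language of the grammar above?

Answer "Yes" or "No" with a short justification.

Yes - a valid derivation exists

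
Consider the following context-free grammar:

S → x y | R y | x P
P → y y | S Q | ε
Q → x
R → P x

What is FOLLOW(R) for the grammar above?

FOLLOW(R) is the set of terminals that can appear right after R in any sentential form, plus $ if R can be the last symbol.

We compute FOLLOW(R) using the standard algorithm.
FOLLOW(S) starts with {$}.
FIRST(P) = {x, y, ε}
FIRST(Q) = {x}
FIRST(R) = {x, y}
FIRST(S) = {x, y}
FOLLOW(P) = {$, x}
FOLLOW(Q) = {$, x}
FOLLOW(R) = {y}
FOLLOW(S) = {$, x}
Therefore, FOLLOW(R) = {y}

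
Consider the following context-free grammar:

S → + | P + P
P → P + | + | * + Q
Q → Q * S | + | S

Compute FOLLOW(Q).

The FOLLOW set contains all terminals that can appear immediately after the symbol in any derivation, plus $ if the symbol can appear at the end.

We compute FOLLOW(Q) using the standard algorithm.
FOLLOW(S) starts with {$}.
FIRST(P) = {*, +}
FIRST(Q) = {*, +}
FIRST(S) = {*, +}
FOLLOW(P) = {$, *, +}
FOLLOW(Q) = {$, *, +}
FOLLOW(S) = {$, *, +}
Therefore, FOLLOW(Q) = {$, *, +}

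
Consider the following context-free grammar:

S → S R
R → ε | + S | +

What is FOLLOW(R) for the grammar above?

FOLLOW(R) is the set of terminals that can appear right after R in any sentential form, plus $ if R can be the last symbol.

We compute FOLLOW(R) using the standard algorithm.
FOLLOW(S) starts with {$}.
FIRST(R) = {+, ε}
FIRST(S) = {}
FOLLOW(R) = {$, +}
FOLLOW(S) = {$, +}
Therefore, FOLLOW(R) = {$, +}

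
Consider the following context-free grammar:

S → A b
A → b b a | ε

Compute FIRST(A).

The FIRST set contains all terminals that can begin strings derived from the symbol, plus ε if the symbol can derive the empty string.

We compute FIRST(A) using the standard algorithm.
FIRST(A) = {b, ε}
FIRST(S) = {b}
Therefore, FIRST(A) = {b, ε}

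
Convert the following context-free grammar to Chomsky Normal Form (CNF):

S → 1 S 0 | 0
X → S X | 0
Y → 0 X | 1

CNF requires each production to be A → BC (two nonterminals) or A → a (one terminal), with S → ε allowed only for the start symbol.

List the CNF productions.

T1 → 1; T0 → 0; S → 0; X → 0; Y → 1; S → T1 X0; X0 → S T0; X → S X; Y → T0 X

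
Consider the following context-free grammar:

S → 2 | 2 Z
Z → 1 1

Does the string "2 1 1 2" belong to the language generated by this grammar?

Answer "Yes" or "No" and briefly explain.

No - no valid derivation exists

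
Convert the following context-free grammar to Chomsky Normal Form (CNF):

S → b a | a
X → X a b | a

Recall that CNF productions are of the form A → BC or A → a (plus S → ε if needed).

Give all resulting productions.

TB → b; TA → a; S → a; X → a; S → TB TA; X → X X0; X0 → TA TB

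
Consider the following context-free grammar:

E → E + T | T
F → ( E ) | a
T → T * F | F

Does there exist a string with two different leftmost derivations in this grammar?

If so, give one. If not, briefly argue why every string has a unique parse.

No - every string in the language has a unique leftmost derivation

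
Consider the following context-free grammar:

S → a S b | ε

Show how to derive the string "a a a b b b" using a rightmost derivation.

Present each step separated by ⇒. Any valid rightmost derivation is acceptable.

S ⇒ a S b ⇒ a a S b b ⇒ a a a S b b b ⇒ a a a b b b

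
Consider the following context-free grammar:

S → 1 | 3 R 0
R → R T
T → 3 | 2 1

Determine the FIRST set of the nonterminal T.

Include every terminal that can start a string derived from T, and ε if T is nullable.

We compute FIRST(T) using the standard algorithm.
FIRST(R) = {}
FIRST(S) = {1, 3}
FIRST(T) = {2, 3}
Therefore, FIRST(T) = {2, 3}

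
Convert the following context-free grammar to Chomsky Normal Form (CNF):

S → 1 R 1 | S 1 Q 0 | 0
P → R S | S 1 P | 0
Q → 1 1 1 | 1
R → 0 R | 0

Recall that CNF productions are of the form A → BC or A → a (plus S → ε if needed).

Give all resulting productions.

T1 → 1; T0 → 0; S → 0; P → 0; Q → 1; R → 0; S → T1 X0; X0 → R T1; S → S X1; X1 → T1 X2; X2 → Q T0; P → R S; P → S X3; X3 → T1 P; Q → T1 X4; X4 → T1 T1; R → T0 R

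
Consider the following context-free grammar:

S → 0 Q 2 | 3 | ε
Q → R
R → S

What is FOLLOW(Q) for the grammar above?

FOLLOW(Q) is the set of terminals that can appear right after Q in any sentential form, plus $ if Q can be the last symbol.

We compute FOLLOW(Q) using the standard algorithm.
FOLLOW(S) starts with {$}.
FIRST(Q) = {0, 3, ε}
FIRST(R) = {0, 3, ε}
FIRST(S) = {0, 3, ε}
FOLLOW(Q) = {2}
FOLLOW(R) = {2}
FOLLOW(S) = {$, 2}
Therefore, FOLLOW(Q) = {2}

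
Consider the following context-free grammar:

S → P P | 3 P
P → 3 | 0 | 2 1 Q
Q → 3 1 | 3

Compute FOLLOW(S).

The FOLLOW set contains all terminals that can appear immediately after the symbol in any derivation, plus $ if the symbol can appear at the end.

We compute FOLLOW(S) using the standard algorithm.
FOLLOW(S) starts with {$}.
FIRST(P) = {0, 2, 3}
FIRST(Q) = {3}
FIRST(S) = {0, 2, 3}
FOLLOW(P) = {$, 0, 2, 3}
FOLLOW(Q) = {$, 0, 2, 3}
FOLLOW(S) = {$}
Therefore, FOLLOW(S) = {$}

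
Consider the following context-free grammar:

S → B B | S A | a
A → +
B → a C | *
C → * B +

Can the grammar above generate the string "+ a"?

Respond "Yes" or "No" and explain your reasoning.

No - no valid derivation exists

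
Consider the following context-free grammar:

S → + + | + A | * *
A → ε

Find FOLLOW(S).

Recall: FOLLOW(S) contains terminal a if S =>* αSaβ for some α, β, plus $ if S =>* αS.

We compute FOLLOW(S) using the standard algorithm.
FOLLOW(S) starts with {$}.
FIRST(A) = {ε}
FIRST(S) = {*, +}
FOLLOW(A) = {$}
FOLLOW(S) = {$}
Therefore, FOLLOW(S) = {$}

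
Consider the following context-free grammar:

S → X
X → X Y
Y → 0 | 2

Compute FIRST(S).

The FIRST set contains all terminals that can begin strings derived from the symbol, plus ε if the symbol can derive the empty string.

We compute FIRST(S) using the standard algorithm.
FIRST(S) = {}
FIRST(X) = {}
FIRST(Y) = {0, 2}
Therefore, FIRST(S) = {}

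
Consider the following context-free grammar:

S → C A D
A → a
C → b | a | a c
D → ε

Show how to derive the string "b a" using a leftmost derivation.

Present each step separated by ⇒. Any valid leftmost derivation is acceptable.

S ⇒ C A D ⇒ b A D ⇒ b a D ⇒ b a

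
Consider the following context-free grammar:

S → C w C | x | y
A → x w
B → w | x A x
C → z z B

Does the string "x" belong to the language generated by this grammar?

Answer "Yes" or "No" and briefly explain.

Yes - a valid derivation exists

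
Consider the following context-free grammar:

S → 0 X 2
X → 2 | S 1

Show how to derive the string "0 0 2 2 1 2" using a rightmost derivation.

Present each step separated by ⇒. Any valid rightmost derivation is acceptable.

S ⇒ 0 X 2 ⇒ 0 S 1 2 ⇒ 0 0 X 2 1 2 ⇒ 0 0 2 2 1 2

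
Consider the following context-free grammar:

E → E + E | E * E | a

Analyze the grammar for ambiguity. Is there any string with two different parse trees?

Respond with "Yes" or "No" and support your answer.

Yes - the string 'a + a * a' has two distinct parse trees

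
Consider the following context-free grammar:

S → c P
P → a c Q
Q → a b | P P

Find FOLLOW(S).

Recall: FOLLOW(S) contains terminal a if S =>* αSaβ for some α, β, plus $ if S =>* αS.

We compute FOLLOW(S) using the standard algorithm.
FOLLOW(S) starts with {$}.
FIRST(P) = {a}
FIRST(Q) = {a}
FIRST(S) = {c}
FOLLOW(P) = {$, a}
FOLLOW(Q) = {$, a}
FOLLOW(S) = {$}
Therefore, FOLLOW(S) = {$}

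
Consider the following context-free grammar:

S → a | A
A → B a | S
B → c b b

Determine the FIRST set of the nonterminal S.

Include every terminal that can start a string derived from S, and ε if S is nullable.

We compute FIRST(S) using the standard algorithm.
FIRST(A) = {a, c}
FIRST(B) = {c}
FIRST(S) = {a, c}
Therefore, FIRST(S) = {a, c}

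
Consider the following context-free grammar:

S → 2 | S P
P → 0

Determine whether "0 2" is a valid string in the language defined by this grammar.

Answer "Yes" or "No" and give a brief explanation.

No - no valid derivation exists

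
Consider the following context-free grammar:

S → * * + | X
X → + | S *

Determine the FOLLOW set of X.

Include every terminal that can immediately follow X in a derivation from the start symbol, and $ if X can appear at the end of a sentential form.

We compute FOLLOW(X) using the standard algorithm.
FOLLOW(S) starts with {$}.
FIRST(S) = {*, +}
FIRST(X) = {*, +}
FOLLOW(S) = {$, *}
FOLLOW(X) = {$, *}
Therefore, FOLLOW(X) = {$, *}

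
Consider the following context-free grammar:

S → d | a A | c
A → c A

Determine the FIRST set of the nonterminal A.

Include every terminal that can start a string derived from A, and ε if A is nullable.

We compute FIRST(A) using the standard algorithm.
FIRST(A) = {c}
FIRST(S) = {a, c, d}
Therefore, FIRST(A) = {c}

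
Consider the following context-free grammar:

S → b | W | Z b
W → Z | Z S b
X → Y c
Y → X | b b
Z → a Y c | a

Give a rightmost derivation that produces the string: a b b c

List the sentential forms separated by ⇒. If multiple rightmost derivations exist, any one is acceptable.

S ⇒ W ⇒ Z ⇒ a Y c ⇒ a b b c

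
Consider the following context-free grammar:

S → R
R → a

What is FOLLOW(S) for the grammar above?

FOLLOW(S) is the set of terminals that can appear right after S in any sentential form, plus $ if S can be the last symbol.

We compute FOLLOW(S) using the standard algorithm.
FOLLOW(S) starts with {$}.
FIRST(R) = {a}
FIRST(S) = {a}
FOLLOW(R) = {$}
FOLLOW(S) = {$}
Therefore, FOLLOW(S) = {$}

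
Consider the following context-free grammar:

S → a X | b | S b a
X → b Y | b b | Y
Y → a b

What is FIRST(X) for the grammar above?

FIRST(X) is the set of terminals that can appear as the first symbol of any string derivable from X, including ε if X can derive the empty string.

We compute FIRST(X) using the standard algorithm.
FIRST(S) = {a, b}
FIRST(X) = {a, b}
FIRST(Y) = {a}
Therefore, FIRST(X) = {a, b}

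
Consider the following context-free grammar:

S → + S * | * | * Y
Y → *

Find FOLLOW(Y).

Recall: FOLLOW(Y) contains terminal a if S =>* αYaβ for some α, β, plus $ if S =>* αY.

We compute FOLLOW(Y) using the standard algorithm.
FOLLOW(S) starts with {$}.
FIRST(S) = {*, +}
FIRST(Y) = {*}
FOLLOW(S) = {$, *}
FOLLOW(Y) = {$, *}
Therefore, FOLLOW(Y) = {$, *}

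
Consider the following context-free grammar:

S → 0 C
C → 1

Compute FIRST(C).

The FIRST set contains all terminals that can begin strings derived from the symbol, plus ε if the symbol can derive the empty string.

We compute FIRST(C) using the standard algorithm.
FIRST(C) = {1}
FIRST(S) = {0}
Therefore, FIRST(C) = {1}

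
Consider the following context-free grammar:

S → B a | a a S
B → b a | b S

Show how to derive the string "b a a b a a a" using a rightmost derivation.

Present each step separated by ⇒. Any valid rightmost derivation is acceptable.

S ⇒ B a ⇒ b S a ⇒ b a a S a ⇒ b a a B a a ⇒ b a a b a a a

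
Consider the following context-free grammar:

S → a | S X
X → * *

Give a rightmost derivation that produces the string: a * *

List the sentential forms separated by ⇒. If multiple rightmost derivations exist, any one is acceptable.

S ⇒ S X ⇒ S * * ⇒ a * *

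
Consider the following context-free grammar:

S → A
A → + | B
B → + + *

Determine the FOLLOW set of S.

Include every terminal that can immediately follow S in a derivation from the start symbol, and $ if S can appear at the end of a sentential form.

We compute FOLLOW(S) using the standard algorithm.
FOLLOW(S) starts with {$}.
FIRST(A) = {+}
FIRST(B) = {+}
FIRST(S) = {+}
FOLLOW(A) = {$}
FOLLOW(B) = {$}
FOLLOW(S) = {$}
Therefore, FOLLOW(S) = {$}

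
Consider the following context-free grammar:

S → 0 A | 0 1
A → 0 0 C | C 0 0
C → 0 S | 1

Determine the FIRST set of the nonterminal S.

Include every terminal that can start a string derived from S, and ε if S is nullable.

We compute FIRST(S) using the standard algorithm.
FIRST(A) = {0, 1}
FIRST(C) = {0, 1}
FIRST(S) = {0}
Therefore, FIRST(S) = {0}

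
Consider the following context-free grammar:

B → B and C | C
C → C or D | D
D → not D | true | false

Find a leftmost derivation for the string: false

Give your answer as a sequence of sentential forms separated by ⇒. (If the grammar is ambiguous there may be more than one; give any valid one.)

B ⇒ C ⇒ D ⇒ false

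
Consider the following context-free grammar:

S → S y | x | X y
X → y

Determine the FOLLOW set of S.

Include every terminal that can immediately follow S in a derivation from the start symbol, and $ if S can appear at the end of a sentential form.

We compute FOLLOW(S) using the standard algorithm.
FOLLOW(S) starts with {$}.
FIRST(S) = {x, y}
FIRST(X) = {y}
FOLLOW(S) = {$, y}
FOLLOW(X) = {y}
Therefore, FOLLOW(S) = {$, y}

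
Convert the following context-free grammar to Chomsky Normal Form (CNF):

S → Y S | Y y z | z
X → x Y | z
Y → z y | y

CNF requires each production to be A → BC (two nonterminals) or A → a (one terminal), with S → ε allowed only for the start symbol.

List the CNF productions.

TY → y; TZ → z; S → z; TX → x; X → z; Y → y; S → Y S; S → Y X0; X0 → TY TZ; X → TX Y; Y → TZ TY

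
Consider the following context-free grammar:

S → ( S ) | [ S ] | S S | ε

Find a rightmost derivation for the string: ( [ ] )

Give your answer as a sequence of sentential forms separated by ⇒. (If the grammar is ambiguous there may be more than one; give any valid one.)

S ⇒ ( S ) ⇒ ( [ S ] ) ⇒ ( [ ] )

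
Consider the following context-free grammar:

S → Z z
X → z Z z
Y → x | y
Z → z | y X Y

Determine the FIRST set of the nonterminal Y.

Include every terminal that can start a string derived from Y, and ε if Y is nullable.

We compute FIRST(Y) using the standard algorithm.
FIRST(S) = {y, z}
FIRST(X) = {z}
FIRST(Y) = {x, y}
FIRST(Z) = {y, z}
Therefore, FIRST(Y) = {x, y}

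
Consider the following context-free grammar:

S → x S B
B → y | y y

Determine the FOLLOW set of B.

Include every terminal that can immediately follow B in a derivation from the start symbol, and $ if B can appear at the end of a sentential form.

We compute FOLLOW(B) using the standard algorithm.
FOLLOW(S) starts with {$}.
FIRST(B) = {y}
FIRST(S) = {x}
FOLLOW(B) = {$, y}
FOLLOW(S) = {$, y}
Therefore, FOLLOW(B) = {$, y}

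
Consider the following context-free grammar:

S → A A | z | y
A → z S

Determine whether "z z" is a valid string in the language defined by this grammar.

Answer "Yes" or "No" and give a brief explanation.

No - no valid derivation exists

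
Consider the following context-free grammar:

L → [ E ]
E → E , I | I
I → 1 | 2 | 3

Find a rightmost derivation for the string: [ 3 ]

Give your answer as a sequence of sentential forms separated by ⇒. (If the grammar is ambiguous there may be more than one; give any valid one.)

L ⇒ [ E ] ⇒ [ I ] ⇒ [ 3 ]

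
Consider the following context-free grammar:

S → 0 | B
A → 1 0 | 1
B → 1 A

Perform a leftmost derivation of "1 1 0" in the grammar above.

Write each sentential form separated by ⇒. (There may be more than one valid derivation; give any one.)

S ⇒ B ⇒ 1 A ⇒ 1 1 0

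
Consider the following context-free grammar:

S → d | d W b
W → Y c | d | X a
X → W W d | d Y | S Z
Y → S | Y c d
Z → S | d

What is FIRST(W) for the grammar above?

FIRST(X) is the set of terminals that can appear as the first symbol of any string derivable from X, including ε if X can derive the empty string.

We compute FIRST(W) using the standard algorithm.
FIRST(S) = {d}
FIRST(W) = {d}
FIRST(X) = {d}
FIRST(Y) = {d}
FIRST(Z) = {d}
Therefore, FIRST(W) = {d}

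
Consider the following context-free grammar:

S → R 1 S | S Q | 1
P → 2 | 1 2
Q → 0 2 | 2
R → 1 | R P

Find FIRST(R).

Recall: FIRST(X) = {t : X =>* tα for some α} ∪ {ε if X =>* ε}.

We compute FIRST(R) using the standard algorithm.
FIRST(P) = {1, 2}
FIRST(Q) = {0, 2}
FIRST(R) = {1}
FIRST(S) = {1}
Therefore, FIRST(R) = {1}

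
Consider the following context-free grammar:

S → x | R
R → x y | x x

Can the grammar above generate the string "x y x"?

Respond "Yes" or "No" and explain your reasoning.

No - no valid derivation exists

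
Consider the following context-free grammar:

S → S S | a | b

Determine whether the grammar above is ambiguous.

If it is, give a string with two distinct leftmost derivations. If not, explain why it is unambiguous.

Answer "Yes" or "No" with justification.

Yes - the string 'a a b a a a' has two distinct leftmost derivations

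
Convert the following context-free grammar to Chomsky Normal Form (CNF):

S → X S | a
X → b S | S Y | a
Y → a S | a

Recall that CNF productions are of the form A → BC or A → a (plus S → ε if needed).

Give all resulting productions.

S → a; TB → b; X → a; TA → a; Y → a; S → X S; X → TB S; X → S Y; Y → TA S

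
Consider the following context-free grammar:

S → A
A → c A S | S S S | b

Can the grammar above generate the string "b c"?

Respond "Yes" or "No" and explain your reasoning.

No - no valid derivation exists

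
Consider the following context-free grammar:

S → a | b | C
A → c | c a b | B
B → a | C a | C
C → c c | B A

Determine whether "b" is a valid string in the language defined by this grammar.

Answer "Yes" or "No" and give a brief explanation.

Yes - a valid derivation exists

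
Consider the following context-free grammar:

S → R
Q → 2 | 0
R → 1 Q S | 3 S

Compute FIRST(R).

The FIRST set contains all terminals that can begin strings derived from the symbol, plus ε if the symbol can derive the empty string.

We compute FIRST(R) using the standard algorithm.
FIRST(Q) = {0, 2}
FIRST(R) = {1, 3}
FIRST(S) = {1, 3}
Therefore, FIRST(R) = {1, 3}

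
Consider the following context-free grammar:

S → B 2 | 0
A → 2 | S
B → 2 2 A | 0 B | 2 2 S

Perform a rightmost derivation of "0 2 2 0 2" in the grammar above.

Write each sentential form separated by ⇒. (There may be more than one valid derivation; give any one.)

S ⇒ B 2 ⇒ 0 B 2 ⇒ 0 2 2 S 2 ⇒ 0 2 2 0 2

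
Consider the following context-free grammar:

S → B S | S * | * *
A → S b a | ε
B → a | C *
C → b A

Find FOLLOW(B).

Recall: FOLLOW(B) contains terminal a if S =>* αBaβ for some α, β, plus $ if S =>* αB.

We compute FOLLOW(B) using the standard algorithm.
FOLLOW(S) starts with {$}.
FIRST(A) = {*, a, b, ε}
FIRST(B) = {a, b}
FIRST(C) = {b}
FIRST(S) = {*, a, b}
FOLLOW(A) = {*}
FOLLOW(B) = {*, a, b}
FOLLOW(C) = {*}
FOLLOW(S) = {$, *, b}
Therefore, FOLLOW(B) = {*, a, b}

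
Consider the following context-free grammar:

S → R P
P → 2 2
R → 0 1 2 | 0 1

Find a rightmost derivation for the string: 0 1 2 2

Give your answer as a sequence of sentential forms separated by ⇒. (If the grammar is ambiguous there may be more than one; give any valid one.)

S ⇒ R P ⇒ R 2 2 ⇒ 0 1 2 2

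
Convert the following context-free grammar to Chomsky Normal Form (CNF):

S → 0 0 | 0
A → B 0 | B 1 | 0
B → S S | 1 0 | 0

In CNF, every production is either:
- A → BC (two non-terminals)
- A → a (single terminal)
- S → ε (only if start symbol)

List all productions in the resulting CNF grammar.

T0 → 0; S → 0; T1 → 1; A → 0; B → 0; S → T0 T0; A → B T0; A → B T1; B → S S; B → T1 T0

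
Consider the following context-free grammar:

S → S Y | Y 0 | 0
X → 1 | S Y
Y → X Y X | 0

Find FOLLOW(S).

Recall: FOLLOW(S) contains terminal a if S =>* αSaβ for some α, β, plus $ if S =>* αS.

We compute FOLLOW(S) using the standard algorithm.
FOLLOW(S) starts with {$}.
FIRST(S) = {0, 1}
FIRST(X) = {0, 1}
FIRST(Y) = {0, 1}
FOLLOW(S) = {$, 0, 1}
FOLLOW(X) = {$, 0, 1}
FOLLOW(Y) = {$, 0, 1}
Therefore, FOLLOW(S) = {$, 0, 1}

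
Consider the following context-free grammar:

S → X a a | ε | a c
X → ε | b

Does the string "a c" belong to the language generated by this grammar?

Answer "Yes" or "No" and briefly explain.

Yes - a valid derivation exists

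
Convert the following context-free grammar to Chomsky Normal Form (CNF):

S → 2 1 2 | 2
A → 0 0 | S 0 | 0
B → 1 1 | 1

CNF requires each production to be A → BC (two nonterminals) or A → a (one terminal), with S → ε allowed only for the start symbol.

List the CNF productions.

T2 → 2; T1 → 1; S → 2; T0 → 0; A → 0; B → 1; S → T2 X0; X0 → T1 T2; A → T0 T0; A → S T0; B → T1 T1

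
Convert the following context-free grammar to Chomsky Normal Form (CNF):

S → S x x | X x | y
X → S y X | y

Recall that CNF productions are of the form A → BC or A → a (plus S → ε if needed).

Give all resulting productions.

TX → x; S → y; TY → y; X → y; S → S X0; X0 → TX TX; S → X TX; X → S X1; X1 → TY X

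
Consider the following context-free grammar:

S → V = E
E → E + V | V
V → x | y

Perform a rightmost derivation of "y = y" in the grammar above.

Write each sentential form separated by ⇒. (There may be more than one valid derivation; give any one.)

S ⇒ V = E ⇒ V = V ⇒ V = y ⇒ y = y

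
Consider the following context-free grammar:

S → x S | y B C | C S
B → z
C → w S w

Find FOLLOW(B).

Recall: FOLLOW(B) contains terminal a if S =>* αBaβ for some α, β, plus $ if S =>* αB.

We compute FOLLOW(B) using the standard algorithm.
FOLLOW(S) starts with {$}.
FIRST(B) = {z}
FIRST(C) = {w}
FIRST(S) = {w, x, y}
FOLLOW(B) = {w}
FOLLOW(C) = {$, w, x, y}
FOLLOW(S) = {$, w}
Therefore, FOLLOW(B) = {w}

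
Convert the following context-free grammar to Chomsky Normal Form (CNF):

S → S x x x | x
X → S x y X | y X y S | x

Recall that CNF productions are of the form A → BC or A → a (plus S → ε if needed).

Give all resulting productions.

TX → x; S → x; TY → y; X → x; S → S X0; X0 → TX X1; X1 → TX TX; X → S X2; X2 → TX X3; X3 → TY X; X → TY X4; X4 → X X5; X5 → TY S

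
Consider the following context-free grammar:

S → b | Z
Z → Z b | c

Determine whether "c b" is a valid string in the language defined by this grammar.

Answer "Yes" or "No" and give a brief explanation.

Yes - a valid derivation exists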